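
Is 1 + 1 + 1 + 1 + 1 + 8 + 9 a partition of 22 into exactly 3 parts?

No

The parts sum to 22, and the condition 'there are exactly 3 summands' is violated.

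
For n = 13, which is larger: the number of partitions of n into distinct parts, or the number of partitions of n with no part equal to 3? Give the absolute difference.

Partitions of 13 into distinct parts: 18.
Partitions of 13 with no part equal to 3: 59.
|18 − 59| = 41.

41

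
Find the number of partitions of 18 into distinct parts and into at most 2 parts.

9

Listing the qualifying partitions of 18:
18
17 + 1
16 + 2
15 + 3
14 + 4
13 + 5
12 + 6
11 + 7
10 + 8
That's 9 in total.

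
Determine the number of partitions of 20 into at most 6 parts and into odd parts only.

34

There are too many to list fully; the first 12 (by largest part) are:
19 + 1
17 + 3
17 + 1 + 1 + 1
15 + 5
15 + 3 + 1 + 1
15 + 1 + 1 + 1 + 1 + 1
13 + 7
13 + 5 + 1 + 1
13 + 3 + 3 + 1
13 + 3 + 1 + 1 + 1 + 1
11 + 9
11 + 7 + 1 + 1
…and 22 more, for 34 total.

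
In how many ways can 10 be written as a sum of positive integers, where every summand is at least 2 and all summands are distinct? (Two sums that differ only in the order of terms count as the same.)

The partitions of 10 that satisfy the conditions:
10
8, 2
7, 3
6, 4
5, 3, 2

5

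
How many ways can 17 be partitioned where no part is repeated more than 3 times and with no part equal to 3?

88

Systematic enumeration (by largest part, then next-largest, …) yields 88.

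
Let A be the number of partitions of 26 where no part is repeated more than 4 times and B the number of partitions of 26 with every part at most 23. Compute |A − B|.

1018

Partitions of 26 where no part is repeated more than 4 times: 1414.
Partitions of 26 with every part at most 23: 2432.
|1414 − 2432| = 1018.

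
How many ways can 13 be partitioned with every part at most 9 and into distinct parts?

The partitions of 13 that satisfy the conditions:
9,4
9,3,1
8,5
8,4,1
8,3,2
7,6
7,5,1
7,4,2
7,3,2,1
6,5,2
6,4,3
6,4,2,1
5,4,3,1
That's 13 in total.

13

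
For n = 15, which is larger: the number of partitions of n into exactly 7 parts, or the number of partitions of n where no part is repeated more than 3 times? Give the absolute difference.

Partitions of 15 into exactly 7 parts: 21.
Partitions of 15 where no part is repeated more than 3 times: 105.
|21 − 105| = 84.

84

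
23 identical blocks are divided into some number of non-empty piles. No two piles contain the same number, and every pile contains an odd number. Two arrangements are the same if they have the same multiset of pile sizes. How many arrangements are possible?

9

They are:
23
19 + 3 + 1
17 + 5 + 1
15 + 7 + 1
15 + 5 + 3
13 + 9 + 1
13 + 7 + 3
11 + 9 + 3
11 + 7 + 5
That's 9 in total.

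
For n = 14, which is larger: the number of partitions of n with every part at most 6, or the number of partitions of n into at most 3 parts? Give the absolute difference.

Partitions of 14 with every part at most 6: 90.
Partitions of 14 into at most 3 parts: 24.
|90 − 24| = 66.

66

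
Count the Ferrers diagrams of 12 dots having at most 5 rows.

A partial list (first 12 by largest part):
12
11, 1
10, 2
10, 1, 1
9, 3
9, 2, 1
9, 1, 1, 1
8, 4
8, 3, 1
8, 2, 2
8, 2, 1, 1
8, 1, 1, 1, 1
…and 35 more, for 47 total.

47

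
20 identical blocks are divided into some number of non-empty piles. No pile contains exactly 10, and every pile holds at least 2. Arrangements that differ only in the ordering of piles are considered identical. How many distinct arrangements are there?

125

Enumerating by decreasing first part gives 125 partitions in all.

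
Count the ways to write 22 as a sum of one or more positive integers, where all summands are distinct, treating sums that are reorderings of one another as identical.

89

Direct enumeration gives 89 partitions.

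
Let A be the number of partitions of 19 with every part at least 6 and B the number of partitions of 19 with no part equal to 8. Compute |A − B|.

428

Partitions of 19 with every part at least 6: 6.
Partitions of 19 with no part equal to 8: 434.
|6 − 434| = 428.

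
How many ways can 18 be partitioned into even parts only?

A partial list (first 12 by largest part):
18
2, 16
4, 14
2, 2, 14
6, 12
2, 4, 12
2, 2, 2, 12
8, 10
2, 6, 10
4, 4, 10
2, 2, 4, 10
2, 2, 2, 2, 10
…and 18 more, for 30 total.

30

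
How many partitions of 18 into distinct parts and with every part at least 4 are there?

9

The partitions of 18 that satisfy the conditions:
18
14+4
13+5
12+6
11+7
10+8
9+5+4
8+6+4
7+6+5
Counting gives 9.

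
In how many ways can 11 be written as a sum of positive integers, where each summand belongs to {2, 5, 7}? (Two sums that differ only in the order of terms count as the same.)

2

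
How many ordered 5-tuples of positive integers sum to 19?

By stars and bars with positive parts, the count is C(18,4) = 3060.

3060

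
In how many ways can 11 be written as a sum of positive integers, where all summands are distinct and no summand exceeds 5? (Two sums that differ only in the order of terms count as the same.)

2

They are:
2, 4, 5
1, 2, 3, 5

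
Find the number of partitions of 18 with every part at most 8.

288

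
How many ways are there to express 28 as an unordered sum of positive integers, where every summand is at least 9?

The partitions of 28 that satisfy the conditions:
28
19, 9
18, 10
17, 11
16, 12
15, 13
14, 14
10, 9, 9

8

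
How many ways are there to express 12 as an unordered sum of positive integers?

Systematic enumeration (by largest part, then next-largest, …) yields 77.

77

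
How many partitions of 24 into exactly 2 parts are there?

12

Enumerating:
23 + 1
22 + 2
21 + 3
20 + 4
19 + 5
18 + 6
17 + 7
16 + 8
15 + 9
14 + 10
13 + 11
12 + 12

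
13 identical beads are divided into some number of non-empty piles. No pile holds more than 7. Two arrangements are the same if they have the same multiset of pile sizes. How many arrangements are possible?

A full systematic count gives 82.

82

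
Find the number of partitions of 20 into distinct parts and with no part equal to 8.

51

There are too many to list fully; the first 12 (by largest part) are:
20
19,1
18,2
17,3
17,2,1
16,4
16,3,1
15,5
15,4,1
15,3,2
14,6
14,5,1
…and 39 more, for 51 total.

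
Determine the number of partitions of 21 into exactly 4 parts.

72

Systematic enumeration (by largest part, then next-largest, …) yields 72.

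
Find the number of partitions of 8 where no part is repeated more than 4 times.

19

They are:
8
7+1
6+2
6+1+1
5+3
5+2+1
5+1+1+1
4+4
4+3+1
4+2+2
4+2+1+1
4+1+1+1+1
3+3+2
3+3+1+1
3+2+2+1
3+2+1+1+1
2+2+2+2
2+2+2+1+1
2+2+1+1+1+1
Counting gives 19.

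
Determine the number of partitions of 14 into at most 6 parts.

90

Systematic enumeration (by largest part, then next-largest, …) yields 90.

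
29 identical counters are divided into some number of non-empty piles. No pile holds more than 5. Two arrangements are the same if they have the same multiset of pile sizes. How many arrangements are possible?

Counting exhaustively, 603 partitions satisfy the conditions.

603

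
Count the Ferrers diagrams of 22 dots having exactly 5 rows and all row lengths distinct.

They are:
1 + 2 + 3 + 4 + 12
1 + 2 + 3 + 5 + 11
1 + 2 + 3 + 6 + 10
1 + 2 + 4 + 5 + 10
1 + 2 + 3 + 7 + 9
1 + 2 + 4 + 6 + 9
1 + 3 + 4 + 5 + 9
1 + 2 + 4 + 7 + 8
1 + 2 + 5 + 6 + 8
1 + 3 + 4 + 6 + 8
2 + 3 + 4 + 5 + 8
1 + 3 + 5 + 6 + 7
2 + 3 + 4 + 6 + 7
Counting gives 13.

13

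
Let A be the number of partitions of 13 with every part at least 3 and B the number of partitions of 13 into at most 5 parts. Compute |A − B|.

Partitions of 13 with every part at least 3: 10.
Partitions of 13 into at most 5 parts: 57.
|10 − 57| = 47.

47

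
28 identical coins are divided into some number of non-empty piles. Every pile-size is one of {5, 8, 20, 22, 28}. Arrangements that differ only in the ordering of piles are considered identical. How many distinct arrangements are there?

The partitions of 28 that satisfy the conditions:
28
20 + 8
8 + 5 + 5 + 5 + 5
That's 3 in total.

3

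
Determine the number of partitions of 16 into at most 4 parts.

A partial list (first 12 by largest part):
16
1 + 15
2 + 14
1 + 1 + 14
3 + 13
1 + 2 + 13
1 + 1 + 1 + 13
4 + 12
1 + 3 + 12
2 + 2 + 12
1 + 1 + 2 + 12
5 + 11
…and 52 more, for 64 total.

64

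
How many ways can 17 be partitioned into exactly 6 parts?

There are too many to list fully; the first 12 (by largest part) are:
12 + 1 + 1 + 1 + 1 + 1
11 + 2 + 1 + 1 + 1 + 1
10 + 3 + 1 + 1 + 1 + 1
10 + 2 + 2 + 1 + 1 + 1
9 + 4 + 1 + 1 + 1 + 1
9 + 3 + 2 + 1 + 1 + 1
9 + 2 + 2 + 2 + 1 + 1
8 + 5 + 1 + 1 + 1 + 1
8 + 4 + 2 + 1 + 1 + 1
8 + 3 + 3 + 1 + 1 + 1
8 + 3 + 2 + 2 + 1 + 1
8 + 2 + 2 + 2 + 2 + 1
…and 32 more, for 44 total.

44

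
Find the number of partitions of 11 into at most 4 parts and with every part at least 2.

13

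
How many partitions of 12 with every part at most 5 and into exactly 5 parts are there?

Enumerating:
5+4+1+1+1
5+3+2+1+1
5+2+2+2+1
4+4+2+1+1
4+3+3+1+1
4+3+2+2+1
4+2+2+2+2
3+3+3+2+1
3+3+2+2+2

9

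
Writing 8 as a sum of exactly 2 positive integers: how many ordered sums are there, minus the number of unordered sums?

Ordered (compositions into 2 parts): C(7,1) = 7.
Unordered (partitions into 2 parts): 4.
Difference: 7 − 4 = 3.

3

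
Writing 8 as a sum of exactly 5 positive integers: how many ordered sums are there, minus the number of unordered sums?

32

Compositions: C(7,4) = 35.
Unordered (partitions into 5 parts): 3.
Difference: 35 − 3 = 32.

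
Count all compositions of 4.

There are 3 gaps and each independently is a cut or not, giving 2^3 = 8.

8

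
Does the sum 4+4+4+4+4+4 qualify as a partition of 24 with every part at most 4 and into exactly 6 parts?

Yes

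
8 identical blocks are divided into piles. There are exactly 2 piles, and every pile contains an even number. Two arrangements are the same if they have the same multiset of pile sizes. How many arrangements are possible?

2

They are:
2 + 6
4 + 4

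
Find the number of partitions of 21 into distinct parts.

76

Direct enumeration gives 76 partitions.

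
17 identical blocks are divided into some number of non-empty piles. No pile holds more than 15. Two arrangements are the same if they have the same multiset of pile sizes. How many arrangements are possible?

295

Systematic enumeration (by largest part, then next-largest, …) yields 295.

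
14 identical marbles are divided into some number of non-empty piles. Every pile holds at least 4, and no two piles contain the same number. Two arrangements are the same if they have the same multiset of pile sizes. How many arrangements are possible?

4

They are:
14
10 + 4
9 + 5
8 + 6
That's 4 in total.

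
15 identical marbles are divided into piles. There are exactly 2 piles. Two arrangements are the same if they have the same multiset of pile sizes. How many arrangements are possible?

7

The partitions of 15 that satisfy the conditions:
14+1
13+2
12+3
11+4
10+5
9+6
8+7
That's 7 in total.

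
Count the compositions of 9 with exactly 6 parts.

56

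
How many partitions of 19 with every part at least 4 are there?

18

They are:
19
15 + 4
14 + 5
13 + 6
12 + 7
11 + 8
11 + 4 + 4
10 + 9
10 + 5 + 4
9 + 6 + 4
9 + 5 + 5
8 + 7 + 4
8 + 6 + 5
7 + 7 + 5
7 + 6 + 6
7 + 4 + 4 + 4
6 + 5 + 4 + 4
5 + 5 + 5 + 4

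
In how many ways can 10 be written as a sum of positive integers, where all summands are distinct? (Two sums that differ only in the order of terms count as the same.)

Enumerating:
10
1, 9
2, 8
3, 7
1, 2, 7
4, 6
1, 3, 6
1, 4, 5
2, 3, 5
1, 2, 3, 4
That's 10 in total.

10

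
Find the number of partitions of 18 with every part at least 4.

16

Enumerating:
18
14,4
13,5
12,6
11,7
10,8
10,4,4
9,9
9,5,4
8,6,4
8,5,5
7,7,4
7,6,5
6,6,6
6,4,4,4
5,5,4,4
That's 16 in total.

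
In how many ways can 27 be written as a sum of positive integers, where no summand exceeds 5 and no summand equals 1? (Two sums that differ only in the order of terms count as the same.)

53

There are too many to list fully; the first 12 (by largest part) are:
5+5+5+5+5+2
5+5+5+5+4+3
5+5+5+5+3+2+2
5+5+5+4+4+4
5+5+5+4+4+2+2
5+5+5+4+3+3+2
5+5+5+4+2+2+2+2
5+5+5+3+3+3+3
5+5+5+3+3+2+2+2
5+5+5+2+2+2+2+2+2
5+5+4+4+4+3+2
5+5+4+4+3+3+3
…and 41 more, for 53 total.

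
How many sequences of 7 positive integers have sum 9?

28

Equivalently, choose which 6 of the 8 gaps become plus signs: C(8,6) = 28.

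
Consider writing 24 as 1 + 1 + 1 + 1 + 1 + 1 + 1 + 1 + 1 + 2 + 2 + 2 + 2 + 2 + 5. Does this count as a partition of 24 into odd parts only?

No

The parts sum to 24, and the condition 'every summand is odd' is violated.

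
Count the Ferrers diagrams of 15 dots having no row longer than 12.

A full systematic count gives 172.

172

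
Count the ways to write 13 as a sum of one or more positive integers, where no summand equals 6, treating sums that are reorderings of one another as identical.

Counting exhaustively, 86 partitions satisfy the conditions.

86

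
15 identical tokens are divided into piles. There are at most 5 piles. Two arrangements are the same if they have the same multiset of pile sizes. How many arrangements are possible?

84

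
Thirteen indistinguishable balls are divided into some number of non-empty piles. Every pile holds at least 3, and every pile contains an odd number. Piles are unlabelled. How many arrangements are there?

3

The partitions of 13 that satisfy the conditions:
13
3+3+7
3+5+5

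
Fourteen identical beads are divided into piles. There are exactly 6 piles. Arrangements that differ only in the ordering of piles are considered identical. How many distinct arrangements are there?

Listing the qualifying partitions of 14:
1 + 1 + 1 + 1 + 1 + 9
1 + 1 + 1 + 1 + 2 + 8
1 + 1 + 1 + 1 + 3 + 7
1 + 1 + 1 + 2 + 2 + 7
1 + 1 + 1 + 1 + 4 + 6
1 + 1 + 1 + 2 + 3 + 6
1 + 1 + 2 + 2 + 2 + 6
1 + 1 + 1 + 1 + 5 + 5
1 + 1 + 1 + 2 + 4 + 5
1 + 1 + 1 + 3 + 3 + 5
1 + 1 + 2 + 2 + 3 + 5
1 + 2 + 2 + 2 + 2 + 5
1 + 1 + 1 + 3 + 4 + 4
1 + 1 + 2 + 2 + 4 + 4
1 + 1 + 2 + 3 + 3 + 4
1 + 2 + 2 + 2 + 3 + 4
2 + 2 + 2 + 2 + 2 + 4
1 + 1 + 3 + 3 + 3 + 3
1 + 2 + 2 + 3 + 3 + 3
2 + 2 + 2 + 2 + 3 + 3

20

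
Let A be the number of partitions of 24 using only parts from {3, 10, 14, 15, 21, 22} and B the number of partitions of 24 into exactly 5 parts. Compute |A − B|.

160

Partitions of 24 using only parts from {3, 10, 14, 15, 21, 22}: 4.
Partitions of 24 into exactly 5 parts: 164.
|4 − 164| = 160.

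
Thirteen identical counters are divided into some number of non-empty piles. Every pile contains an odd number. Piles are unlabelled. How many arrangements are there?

18

The partitions of 13 that satisfy the conditions:
13
1+1+11
1+3+9
1+1+1+1+9
1+5+7
3+3+7
1+1+1+3+7
1+1+1+1+1+1+7
3+5+5
1+1+1+5+5
1+1+3+3+5
1+1+1+1+1+3+5
1+1+1+1+1+1+1+1+5
1+3+3+3+3
1+1+1+1+3+3+3
1+1+1+1+1+1+1+3+3
1+1+1+1+1+1+1+1+1+1+3
1+1+1+1+1+1+1+1+1+1+1+1+1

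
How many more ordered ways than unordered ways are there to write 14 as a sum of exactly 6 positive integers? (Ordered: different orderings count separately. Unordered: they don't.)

Compositions: C(13,5) = 1287.
Partitions of 14 into exactly 6 parts: 20.
Difference: 1287 − 20 = 1267.

1267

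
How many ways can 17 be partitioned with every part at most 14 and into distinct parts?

35

There are too many to list fully; the first 12 (by largest part) are:
3+14
1+2+14
4+13
1+3+13
5+12
1+4+12
2+3+12
6+11
1+5+11
2+4+11
1+2+3+11
7+10
…and 23 more, for 35 total.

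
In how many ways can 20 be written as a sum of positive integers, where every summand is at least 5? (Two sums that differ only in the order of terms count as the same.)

13

Enumerating:
20
15+5
14+6
13+7
12+8
11+9
10+10
10+5+5
9+6+5
8+7+5
8+6+6
7+7+6
5+5+5+5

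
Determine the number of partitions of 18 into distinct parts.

46

There are too many to list fully; the first 12 (by largest part) are:
18
1, 17
2, 16
3, 15
1, 2, 15
4, 14
1, 3, 14
5, 13
1, 4, 13
2, 3, 13
6, 12
1, 5, 12
…and 34 more, for 46 total.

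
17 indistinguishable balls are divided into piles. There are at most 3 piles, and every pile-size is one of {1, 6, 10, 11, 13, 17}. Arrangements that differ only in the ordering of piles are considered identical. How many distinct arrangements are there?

The partitions of 17 that satisfy the conditions:
17
11,6
10,6,1

3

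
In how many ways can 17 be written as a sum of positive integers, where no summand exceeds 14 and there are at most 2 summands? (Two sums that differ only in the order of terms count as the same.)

6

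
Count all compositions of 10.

512

Each of the 9 gaps between 10 units is either a break or not: 2^9 = 512.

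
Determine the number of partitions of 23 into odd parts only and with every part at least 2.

15

The partitions of 23 that satisfy the conditions:
23
17 + 3 + 3
15 + 5 + 3
13 + 7 + 3
13 + 5 + 5
11 + 9 + 3
11 + 7 + 5
11 + 3 + 3 + 3 + 3
9 + 9 + 5
9 + 7 + 7
9 + 5 + 3 + 3 + 3
7 + 7 + 3 + 3 + 3
7 + 5 + 5 + 3 + 3
5 + 5 + 5 + 5 + 3
5 + 3 + 3 + 3 + 3 + 3 + 3
That's 15 in total.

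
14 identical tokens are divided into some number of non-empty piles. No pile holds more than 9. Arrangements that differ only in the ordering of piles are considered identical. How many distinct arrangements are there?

123

A full systematic count gives 123.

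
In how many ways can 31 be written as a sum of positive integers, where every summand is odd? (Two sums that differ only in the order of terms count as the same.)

Systematic enumeration (by largest part, then next-largest, …) yields 340.

340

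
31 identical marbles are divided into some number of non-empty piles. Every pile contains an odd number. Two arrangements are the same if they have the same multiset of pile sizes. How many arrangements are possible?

340

Direct enumeration gives 340 partitions.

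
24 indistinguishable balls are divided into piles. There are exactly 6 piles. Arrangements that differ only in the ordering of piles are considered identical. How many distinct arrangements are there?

199

Direct enumeration gives 199 partitions.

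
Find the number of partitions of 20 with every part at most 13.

A full systematic count gives 597.

597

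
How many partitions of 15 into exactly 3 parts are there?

19

The partitions of 15 that satisfy the conditions:
1, 1, 13
1, 2, 12
1, 3, 11
2, 2, 11
1, 4, 10
2, 3, 10
1, 5, 9
2, 4, 9
3, 3, 9
1, 6, 8
2, 5, 8
3, 4, 8
1, 7, 7
2, 6, 7
3, 5, 7
4, 4, 7
3, 6, 6
4, 5, 6
5, 5, 5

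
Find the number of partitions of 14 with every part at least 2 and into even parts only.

They are:
14
12, 2
10, 4
10, 2, 2
8, 6
8, 4, 2
8, 2, 2, 2
6, 6, 2
6, 4, 4
6, 4, 2, 2
6, 2, 2, 2, 2
4, 4, 4, 2
4, 4, 2, 2, 2
4, 2, 2, 2, 2, 2
2, 2, 2, 2, 2, 2, 2

15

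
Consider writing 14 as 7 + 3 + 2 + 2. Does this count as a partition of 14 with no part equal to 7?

No

The parts sum to 14, and the condition 'no summand equals 7' is violated.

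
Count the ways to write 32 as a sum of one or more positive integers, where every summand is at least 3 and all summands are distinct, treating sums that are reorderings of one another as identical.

118

There are 118 such partitions.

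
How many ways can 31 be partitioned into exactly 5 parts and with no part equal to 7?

319

There are 319 such partitions.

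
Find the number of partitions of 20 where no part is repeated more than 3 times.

Direct enumeration gives 320 partitions.

320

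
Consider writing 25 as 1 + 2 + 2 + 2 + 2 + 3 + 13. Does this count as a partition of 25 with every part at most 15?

Yes

The parts sum to 25, and the condition 'no summand exceeds 15' holds.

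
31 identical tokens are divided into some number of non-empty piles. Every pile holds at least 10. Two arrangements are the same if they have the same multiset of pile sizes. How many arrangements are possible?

They are:
31
21,10
20,11
19,12
18,13
17,14
16,15
11,10,10
Counting gives 8.

8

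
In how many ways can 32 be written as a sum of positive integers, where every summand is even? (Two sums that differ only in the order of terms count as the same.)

Counting exhaustively, 231 partitions satisfy the conditions.

231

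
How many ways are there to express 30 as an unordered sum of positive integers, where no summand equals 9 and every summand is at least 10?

Listing the qualifying partitions of 30:
30
10 + 20
11 + 19
12 + 18
13 + 17
14 + 16
15 + 15
10 + 10 + 10

8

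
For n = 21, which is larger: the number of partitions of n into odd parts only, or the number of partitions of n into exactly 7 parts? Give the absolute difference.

Partitions of 21 into odd parts only: 76.
Partitions of 21 into exactly 7 parts: 105.
|76 − 105| = 29.

29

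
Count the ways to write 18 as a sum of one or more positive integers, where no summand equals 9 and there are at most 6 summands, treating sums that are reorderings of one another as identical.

176

Systematic enumeration (by largest part, then next-largest, …) yields 176.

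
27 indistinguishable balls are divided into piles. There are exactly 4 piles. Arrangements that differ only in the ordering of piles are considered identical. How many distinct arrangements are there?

Direct enumeration gives 150 partitions.

150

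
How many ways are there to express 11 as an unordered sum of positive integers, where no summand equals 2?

26

There are too many to list fully; the first 12 (by largest part) are:
11
10+1
9+1+1
8+3
8+1+1+1
7+4
7+3+1
7+1+1+1+1
6+5
6+4+1
6+3+1+1
6+1+1+1+1+1
…and 14 more, for 26 total.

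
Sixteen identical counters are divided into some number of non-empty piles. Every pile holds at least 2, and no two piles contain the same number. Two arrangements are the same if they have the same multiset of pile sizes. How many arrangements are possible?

17

Listing the qualifying partitions of 16:
16
14 + 2
13 + 3
12 + 4
11 + 5
11 + 3 + 2
10 + 6
10 + 4 + 2
9 + 7
9 + 5 + 2
9 + 4 + 3
8 + 6 + 2
8 + 5 + 3
7 + 6 + 3
7 + 5 + 4
7 + 4 + 3 + 2
6 + 5 + 3 + 2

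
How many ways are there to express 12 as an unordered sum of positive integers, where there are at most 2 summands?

7

Listing the qualifying partitions of 12:
12
11,1
10,2
9,3
8,4
7,5
6,6
That's 7 in total.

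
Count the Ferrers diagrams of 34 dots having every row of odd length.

512

Systematic enumeration (by largest part, then next-largest, …) yields 512.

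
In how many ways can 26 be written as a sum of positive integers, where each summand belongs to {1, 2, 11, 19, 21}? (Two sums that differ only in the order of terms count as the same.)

32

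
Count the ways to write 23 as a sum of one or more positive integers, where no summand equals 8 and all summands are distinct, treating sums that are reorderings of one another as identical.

Direct enumeration gives 82 partitions.

82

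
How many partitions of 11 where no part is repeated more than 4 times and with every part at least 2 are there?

Enumerating:
11
9 + 2
8 + 3
7 + 4
7 + 2 + 2
6 + 5
6 + 3 + 2
5 + 4 + 2
5 + 3 + 3
5 + 2 + 2 + 2
4 + 4 + 3
4 + 3 + 2 + 2
3 + 3 + 3 + 2
3 + 2 + 2 + 2 + 2

14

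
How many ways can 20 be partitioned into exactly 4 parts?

64

A partial list (first 12 by largest part):
17,1,1,1
16,2,1,1
15,3,1,1
15,2,2,1
14,4,1,1
14,3,2,1
14,2,2,2
13,5,1,1
13,4,2,1
13,3,3,1
13,3,2,2
12,6,1,1
…and 52 more, for 64 total.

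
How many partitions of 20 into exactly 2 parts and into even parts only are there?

The partitions of 20 that satisfy the conditions:
18, 2
16, 4
14, 6
12, 8
10, 10

5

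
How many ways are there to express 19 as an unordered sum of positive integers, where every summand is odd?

54

A partial list (first 12 by largest part):
19
17 + 1 + 1
15 + 3 + 1
15 + 1 + 1 + 1 + 1
13 + 5 + 1
13 + 3 + 3
13 + 3 + 1 + 1 + 1
13 + 1 + 1 + 1 + 1 + 1 + 1
11 + 7 + 1
11 + 5 + 3
11 + 5 + 1 + 1 + 1
11 + 3 + 3 + 1 + 1
…and 42 more, for 54 total.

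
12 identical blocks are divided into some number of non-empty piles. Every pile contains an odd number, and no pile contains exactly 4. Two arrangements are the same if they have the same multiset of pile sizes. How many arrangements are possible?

15

Enumerating:
11+1
9+3
9+1+1+1
7+5
7+3+1+1
7+1+1+1+1+1
5+5+1+1
5+3+3+1
5+3+1+1+1+1
5+1+1+1+1+1+1+1
3+3+3+3
3+3+3+1+1+1
3+3+1+1+1+1+1+1
3+1+1+1+1+1+1+1+1+1
1+1+1+1+1+1+1+1+1+1+1+1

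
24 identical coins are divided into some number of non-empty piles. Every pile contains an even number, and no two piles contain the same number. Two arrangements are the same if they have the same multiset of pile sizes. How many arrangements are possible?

Enumerating:
24
2+22
4+20
6+18
2+4+18
8+16
2+6+16
10+14
2+8+14
4+6+14
2+10+12
4+8+12
2+4+6+12
6+8+10
2+4+8+10
Counting gives 15.

15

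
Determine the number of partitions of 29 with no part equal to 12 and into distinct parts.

221

There are 221 such partitions.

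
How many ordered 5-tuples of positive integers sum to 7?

15

A composition of 7 into 5 positive parts is chosen by placing 4 dividers among the 6 gaps between 7 units: C(6,4) = 15.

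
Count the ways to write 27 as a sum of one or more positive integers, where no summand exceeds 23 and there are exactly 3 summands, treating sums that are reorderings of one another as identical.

A partial list (first 12 by largest part):
1 + 3 + 23
2 + 2 + 23
1 + 4 + 22
2 + 3 + 22
1 + 5 + 21
2 + 4 + 21
3 + 3 + 21
1 + 6 + 20
2 + 5 + 20
3 + 4 + 20
1 + 7 + 19
2 + 6 + 19
…and 47 more, for 59 total.

59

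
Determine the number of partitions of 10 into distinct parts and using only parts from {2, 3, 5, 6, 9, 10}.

2

They are:
10
5,3,2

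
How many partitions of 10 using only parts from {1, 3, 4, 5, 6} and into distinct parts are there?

They are:
6,4
6,3,1
5,4,1

3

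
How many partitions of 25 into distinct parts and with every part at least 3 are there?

44

A partial list (first 12 by largest part):
25
22+3
21+4
20+5
19+6
18+7
18+4+3
17+8
17+5+3
16+9
16+6+3
16+5+4
…and 32 more, for 44 total.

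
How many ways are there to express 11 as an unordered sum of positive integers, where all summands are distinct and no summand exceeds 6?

5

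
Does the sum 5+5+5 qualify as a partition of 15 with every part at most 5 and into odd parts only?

Yes

The parts sum to 15, and the condition 'no summand exceeds 5' holds; the condition 'every summand is odd' holds.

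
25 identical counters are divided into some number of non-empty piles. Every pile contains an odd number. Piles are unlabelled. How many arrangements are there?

Enumerating by decreasing first part gives 142 partitions in all.

142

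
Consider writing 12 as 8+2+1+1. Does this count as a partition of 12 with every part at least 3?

No

The parts sum to 12, and the condition 'every summand is at least 3' is violated.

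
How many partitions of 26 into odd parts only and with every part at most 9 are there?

91

A full systematic count gives 91.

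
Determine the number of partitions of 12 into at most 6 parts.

A partial list (first 12 by largest part):
12
11,1
10,2
10,1,1
9,3
9,2,1
9,1,1,1
8,4
8,3,1
8,2,2
8,2,1,1
8,1,1,1,1
…and 46 more, for 58 total.

58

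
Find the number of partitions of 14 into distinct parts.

22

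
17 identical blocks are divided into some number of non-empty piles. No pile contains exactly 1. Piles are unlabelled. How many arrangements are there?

There are too many to list fully; the first 12 (by largest part) are:
17
15 + 2
14 + 3
13 + 4
13 + 2 + 2
12 + 5
12 + 3 + 2
11 + 6
11 + 4 + 2
11 + 3 + 3
11 + 2 + 2 + 2
10 + 7
…and 54 more, for 66 total.

66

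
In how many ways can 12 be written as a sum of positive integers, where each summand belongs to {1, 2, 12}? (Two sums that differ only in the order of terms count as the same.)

8

Enumerating:
12
2, 2, 2, 2, 2, 2
2, 2, 2, 2, 2, 1, 1
2, 2, 2, 2, 1, 1, 1, 1
2, 2, 2, 1, 1, 1, 1, 1, 1
2, 2, 1, 1, 1, 1, 1, 1, 1, 1
2, 1, 1, 1, 1, 1, 1, 1, 1, 1, 1
1, 1, 1, 1, 1, 1, 1, 1, 1, 1, 1, 1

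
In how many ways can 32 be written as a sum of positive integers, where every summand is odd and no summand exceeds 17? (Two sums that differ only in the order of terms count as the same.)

There are 341 such partitions.

341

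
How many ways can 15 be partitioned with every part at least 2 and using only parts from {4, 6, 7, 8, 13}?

2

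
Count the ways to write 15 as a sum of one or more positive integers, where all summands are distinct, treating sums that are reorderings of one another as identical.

There are too many to list fully; the first 12 (by largest part) are:
15
14+1
13+2
12+3
12+2+1
11+4
11+3+1
10+5
10+4+1
10+3+2
9+6
9+5+1
…and 15 more, for 27 total.

27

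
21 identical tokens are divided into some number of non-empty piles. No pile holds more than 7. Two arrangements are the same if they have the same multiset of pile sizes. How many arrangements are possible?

A full systematic count gives 436.

436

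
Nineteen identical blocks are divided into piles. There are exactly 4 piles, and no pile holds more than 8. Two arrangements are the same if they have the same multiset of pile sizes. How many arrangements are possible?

They are:
8,8,2,1
8,7,3,1
8,7,2,2
8,6,4,1
8,6,3,2
8,5,5,1
8,5,4,2
8,5,3,3
8,4,4,3
7,7,4,1
7,7,3,2
7,6,5,1
7,6,4,2
7,6,3,3
7,5,5,2
7,5,4,3
7,4,4,4
6,6,6,1
6,6,5,2
6,6,4,3
6,5,5,3
6,5,4,4
5,5,5,4

23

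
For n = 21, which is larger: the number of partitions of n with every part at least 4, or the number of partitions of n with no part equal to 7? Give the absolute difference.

630

Partitions of 21 with every part at least 4: 27.
Partitions of 21 with no part equal to 7: 657.
|27 − 657| = 630.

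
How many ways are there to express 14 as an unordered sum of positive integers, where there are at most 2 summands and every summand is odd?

Listing the qualifying partitions of 14:
1, 13
3, 11
5, 9
7, 7

4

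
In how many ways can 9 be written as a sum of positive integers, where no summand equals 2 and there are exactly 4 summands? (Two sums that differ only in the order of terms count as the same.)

2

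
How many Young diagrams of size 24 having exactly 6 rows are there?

199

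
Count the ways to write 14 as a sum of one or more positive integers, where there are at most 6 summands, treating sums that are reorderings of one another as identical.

Enumerating by decreasing first part gives 90 partitions in all.

90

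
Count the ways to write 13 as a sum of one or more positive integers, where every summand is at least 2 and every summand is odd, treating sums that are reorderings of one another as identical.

3

The partitions of 13 that satisfy the conditions:
13
3+3+7
3+5+5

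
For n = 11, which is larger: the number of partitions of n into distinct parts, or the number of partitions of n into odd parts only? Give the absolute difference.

Partitions of 11 into distinct parts: 12.
Partitions of 11 into odd parts only: 12.
|12 − 12| = 0.

0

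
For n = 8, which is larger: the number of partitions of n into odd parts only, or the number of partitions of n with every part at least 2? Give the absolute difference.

Partitions of 8 into odd parts only: 6.
Partitions of 8 with every part at least 2: 7.
|6 − 7| = 1.

1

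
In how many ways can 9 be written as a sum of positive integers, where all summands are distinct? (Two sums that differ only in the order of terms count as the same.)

Listing the qualifying partitions of 9:
9
1 + 8
2 + 7
3 + 6
1 + 2 + 6
4 + 5
1 + 3 + 5
2 + 3 + 4
That's 8 in total.

8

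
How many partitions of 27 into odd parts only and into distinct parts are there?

14

They are:
27
23 + 3 + 1
21 + 5 + 1
19 + 7 + 1
19 + 5 + 3
17 + 9 + 1
17 + 7 + 3
15 + 11 + 1
15 + 9 + 3
15 + 7 + 5
13 + 11 + 3
13 + 9 + 5
11 + 9 + 7
11 + 7 + 5 + 3 + 1
Counting gives 14.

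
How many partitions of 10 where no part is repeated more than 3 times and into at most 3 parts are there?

14

The partitions of 10 that satisfy the conditions:
10
9, 1
8, 2
8, 1, 1
7, 3
7, 2, 1
6, 4
6, 3, 1
6, 2, 2
5, 5
5, 4, 1
5, 3, 2
4, 4, 2
4, 3, 3
That's 14 in total.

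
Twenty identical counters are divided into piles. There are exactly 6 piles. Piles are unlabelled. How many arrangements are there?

Enumerating by decreasing first part gives 90 partitions in all.

90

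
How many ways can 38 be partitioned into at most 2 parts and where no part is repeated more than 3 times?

The partitions of 38 that satisfy the conditions:
38
37, 1
36, 2
35, 3
34, 4
33, 5
32, 6
31, 7
30, 8
29, 9
28, 10
27, 11
26, 12
25, 13
24, 14
23, 15
22, 16
21, 17
20, 18
19, 19
Counting gives 20.

20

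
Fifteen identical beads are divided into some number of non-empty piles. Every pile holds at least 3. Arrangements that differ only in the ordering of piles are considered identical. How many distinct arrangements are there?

17

Listing the qualifying partitions of 15:
15
3,12
4,11
5,10
6,9
3,3,9
7,8
3,4,8
3,5,7
4,4,7
3,6,6
4,5,6
3,3,3,6
5,5,5
3,3,4,5
3,4,4,4
3,3,3,3,3
That's 17 in total.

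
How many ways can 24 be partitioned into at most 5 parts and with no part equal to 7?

A full systematic count gives 261.

261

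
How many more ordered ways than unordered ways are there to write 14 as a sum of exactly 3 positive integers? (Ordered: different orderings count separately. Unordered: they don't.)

Ordered (compositions into 3 parts): C(13,2) = 78.
Unordered (partitions into 3 parts): 16.
Difference: 78 − 16 = 62.

62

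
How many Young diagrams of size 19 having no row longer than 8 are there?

352

Direct enumeration gives 352 partitions.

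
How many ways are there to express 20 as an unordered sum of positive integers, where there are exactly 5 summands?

84

Systematic enumeration (by largest part, then next-largest, …) yields 84.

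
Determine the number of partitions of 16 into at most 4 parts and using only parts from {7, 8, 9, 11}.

Enumerating:
9,7
8,8
That's 2 in total.

2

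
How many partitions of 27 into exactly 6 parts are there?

331

There are 331 such partitions.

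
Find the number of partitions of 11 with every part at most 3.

Enumerating:
3+3+3+2
3+3+3+1+1
3+3+2+2+1
3+3+2+1+1+1
3+3+1+1+1+1+1
3+2+2+2+2
3+2+2+2+1+1
3+2+2+1+1+1+1
3+2+1+1+1+1+1+1
3+1+1+1+1+1+1+1+1
2+2+2+2+2+1
2+2+2+2+1+1+1
2+2+2+1+1+1+1+1
2+2+1+1+1+1+1+1+1
2+1+1+1+1+1+1+1+1+1
1+1+1+1+1+1+1+1+1+1+1
Counting gives 16.

16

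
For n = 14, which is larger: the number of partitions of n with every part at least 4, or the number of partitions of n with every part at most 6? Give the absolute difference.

83

Partitions of 14 with every part at least 4: 7.
Partitions of 14 with every part at most 6: 90.
|7 − 90| = 83.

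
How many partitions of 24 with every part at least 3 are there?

Direct enumeration gives 110 partitions.

110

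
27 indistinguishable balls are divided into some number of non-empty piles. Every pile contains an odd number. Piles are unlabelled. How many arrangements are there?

192

Counting exhaustively, 192 partitions satisfy the conditions.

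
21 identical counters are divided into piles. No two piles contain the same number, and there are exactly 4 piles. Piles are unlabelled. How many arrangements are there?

27

There are too many to list fully; the first 12 (by largest part) are:
15 + 3 + 2 + 1
14 + 4 + 2 + 1
13 + 5 + 2 + 1
13 + 4 + 3 + 1
12 + 6 + 2 + 1
12 + 5 + 3 + 1
12 + 4 + 3 + 2
11 + 7 + 2 + 1
11 + 6 + 3 + 1
11 + 5 + 4 + 1
11 + 5 + 3 + 2
10 + 8 + 2 + 1
…and 15 more, for 27 total.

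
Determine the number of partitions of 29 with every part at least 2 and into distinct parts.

Direct enumeration gives 137 partitions.

137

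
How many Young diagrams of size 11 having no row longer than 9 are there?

54

There are too many to list fully; the first 12 (by largest part) are:
9+2
9+1+1
8+3
8+2+1
8+1+1+1
7+4
7+3+1
7+2+2
7+2+1+1
7+1+1+1+1
6+5
6+4+1
…and 42 more, for 54 total.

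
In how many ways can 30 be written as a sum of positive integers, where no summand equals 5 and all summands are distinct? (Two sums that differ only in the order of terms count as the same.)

Enumerating by decreasing first part gives 199 partitions in all.

199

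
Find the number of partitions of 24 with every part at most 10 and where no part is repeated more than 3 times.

467

There are 467 such partitions.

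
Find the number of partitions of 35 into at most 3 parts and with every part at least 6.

A partial list (first 12 by largest part):
35
6,29
7,28
8,27
9,26
10,25
11,24
12,23
6,6,23
13,22
6,7,22
14,21
…and 34 more, for 46 total.

46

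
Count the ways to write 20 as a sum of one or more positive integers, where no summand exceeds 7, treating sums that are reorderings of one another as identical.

Direct enumeration gives 364 partitions.

364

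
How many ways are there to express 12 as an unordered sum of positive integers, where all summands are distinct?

They are:
12
11,1
10,2
9,3
9,2,1
8,4
8,3,1
7,5
7,4,1
7,3,2
6,5,1
6,4,2
6,3,2,1
5,4,3
5,4,2,1

15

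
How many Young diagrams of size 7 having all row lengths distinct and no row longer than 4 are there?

2

The partitions of 7 that satisfy the conditions:
4, 3
4, 2, 1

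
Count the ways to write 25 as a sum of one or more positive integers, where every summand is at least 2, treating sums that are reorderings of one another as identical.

383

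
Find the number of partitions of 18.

Systematic enumeration (by largest part, then next-largest, …) yields 385.

385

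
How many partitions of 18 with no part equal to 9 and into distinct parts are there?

There are too many to list fully; the first 12 (by largest part) are:
18
17, 1
16, 2
15, 3
15, 2, 1
14, 4
14, 3, 1
13, 5
13, 4, 1
13, 3, 2
12, 6
12, 5, 1
…and 27 more, for 39 total.

39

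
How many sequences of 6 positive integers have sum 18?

6188

Place 5 bars in the 17 internal gaps of a row of 18 dots: C(17,5) = 6188.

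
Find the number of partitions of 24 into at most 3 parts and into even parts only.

The partitions of 24 that satisfy the conditions:
24
22+2
20+4
20+2+2
18+6
18+4+2
16+8
16+6+2
16+4+4
14+10
14+8+2
14+6+4
12+12
12+10+2
12+8+4
12+6+6
10+10+4
10+8+6
8+8+8

19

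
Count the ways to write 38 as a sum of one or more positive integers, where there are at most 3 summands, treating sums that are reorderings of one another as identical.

There are 140 such partitions.

140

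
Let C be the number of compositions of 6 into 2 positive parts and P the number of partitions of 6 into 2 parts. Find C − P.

2

Ordered (compositions into 2 parts): C(5,1) = 5.
Unordered (partitions into 2 parts): 3.
Difference: 5 − 3 = 2.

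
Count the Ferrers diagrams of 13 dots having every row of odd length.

Enumerating:
13
1, 1, 11
1, 3, 9
1, 1, 1, 1, 9
1, 5, 7
3, 3, 7
1, 1, 1, 3, 7
1, 1, 1, 1, 1, 1, 7
3, 5, 5
1, 1, 1, 5, 5
1, 1, 3, 3, 5
1, 1, 1, 1, 1, 3, 5
1, 1, 1, 1, 1, 1, 1, 1, 5
1, 3, 3, 3, 3
1, 1, 1, 1, 3, 3, 3
1, 1, 1, 1, 1, 1, 1, 3, 3
1, 1, 1, 1, 1, 1, 1, 1, 1, 1, 3
1, 1, 1, 1, 1, 1, 1, 1, 1, 1, 1, 1, 1
That's 18 in total.

18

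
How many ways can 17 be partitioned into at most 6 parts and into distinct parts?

38

There are too many to list fully; the first 12 (by largest part) are:
17
16 + 1
15 + 2
14 + 3
14 + 2 + 1
13 + 4
13 + 3 + 1
12 + 5
12 + 4 + 1
12 + 3 + 2
11 + 6
11 + 5 + 1
…and 26 more, for 38 total.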